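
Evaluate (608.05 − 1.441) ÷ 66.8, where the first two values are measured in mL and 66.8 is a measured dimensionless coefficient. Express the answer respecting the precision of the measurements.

608.05 mL − 1.441 mL = 606.609 mL; the difference is limited to 2 decimal places (5 s.f.).
Carrying full precision, 606.609 ÷ 66.8 = 9.08097305389… mL; 66.8 has 3 s.f., so the result keeps min(5, 3) = 3 s.f.
Rounded to 3 significant figures: 9.08 mL.

9.08 mL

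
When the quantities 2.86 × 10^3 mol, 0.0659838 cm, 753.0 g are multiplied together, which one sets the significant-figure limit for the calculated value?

2.86 × 10^3 mol

2.86 × 10^3 mol → 3 s.f.; 0.0659838 cm → 6 s.f.; 753.0 g → 4 s.f.
The fewest is 3 significant figures, from 2.86 × 10^3 mol.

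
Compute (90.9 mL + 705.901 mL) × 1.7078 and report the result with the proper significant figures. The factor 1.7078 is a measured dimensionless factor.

1361 mL

90.9 mL + 705.901 mL = 796.801 mL; the sum is limited to 1 decimal place (4 s.f.).
Carrying full precision, 796.801 × 1.7078 = 1360.7767478 mL; 1.7078 has 5 s.f., so the result keeps min(4, 5) = 4 s.f.
Rounded to 4 significant figures: 1361 mL.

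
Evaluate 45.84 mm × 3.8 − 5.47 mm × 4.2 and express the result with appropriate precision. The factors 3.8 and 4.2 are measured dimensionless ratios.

1.5 × 10² mm

45.84 × 3.8 = 174.192 → 1.7 × 10² mm (2 s.f., last digit at the 10^1 place).
5.47 × 4.2 = 22.974 → 23 mm (2 s.f., last digit at the 10^0 place).
Difference: 151.218 mm; keep the coarser place, 10^1.
Result: 1.5 × 10² mm.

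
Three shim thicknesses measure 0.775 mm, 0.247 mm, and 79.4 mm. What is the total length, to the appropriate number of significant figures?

0.775 mm + 0.247 mm + 79.4 mm = 80.422 mm.
Addition/subtraction keeps the fewest decimal places: 0.775 → 3 decimal places, 0.247 → 3 decimal places, 79.4 → 1 decimal place; limit is 1.
Rounded to 1 decimal place: 80.4 mm.

80.4 mm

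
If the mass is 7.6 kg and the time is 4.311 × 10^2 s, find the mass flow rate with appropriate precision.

0.018 kg/s

mass flow rate = 7.6 kg ÷ 4.311 × 10^2 s = 0.0176293203433… kg/s.
7.6 has 2 significant figures; 4.311 × 10^2 has 4.
Division/multiplication keeps the fewest: 2 significant figures.
Rounded: 0.018 kg/s.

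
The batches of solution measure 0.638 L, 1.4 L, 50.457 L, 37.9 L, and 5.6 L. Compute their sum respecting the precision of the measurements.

96.0 L

0.638 L + 1.4 L + 50.457 L + 37.9 L + 5.6 L = 95.995 L.
Addition/subtraction keeps the fewest decimal places: 0.638 → 3 decimal places, 1.4 → 1 decimal place, 50.457 → 3 decimal places, 37.9 → 1 decimal place, 5.6 → 1 decimal place; limit is 1.
Rounded to 1 decimal place: 96.0 L.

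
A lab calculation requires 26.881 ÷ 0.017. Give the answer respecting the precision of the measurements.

1.6 × 10^3

26.881 ÷ 0.017 = 1581.23529412…
Multiplication/division keeps the fewest significant figures: 26.881 → 5 s.f., 0.017 → 2 s.f.; limit is 2.
Rounded to 2 significant figures: 1.6 × 10^3.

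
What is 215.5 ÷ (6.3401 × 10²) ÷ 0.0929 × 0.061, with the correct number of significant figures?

0.22

215.5 ÷ (6.3401 × 10²) ÷ 0.0929 × 0.061 = 0.223185146353…
Multiplication/division keeps the fewest significant figures: 215.5 → 4 s.f., 6.3401 × 10² → 5 s.f., 0.0929 → 3 s.f., 0.061 → 2 s.f.; limit is 2.
Rounded to 2 significant figures: 0.22.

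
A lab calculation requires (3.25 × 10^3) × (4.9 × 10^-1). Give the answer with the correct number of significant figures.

1.6 × 10^3

(3.25 × 10^3) × (4.9 × 10^-1) = 1592.5
Multiplication/division keeps the fewest significant figures: 3.25 × 10^3 → 3 s.f., 4.9 × 10^-1 → 2 s.f.; limit is 2.
Rounded to 2 significant figures: 1.6 × 10^3.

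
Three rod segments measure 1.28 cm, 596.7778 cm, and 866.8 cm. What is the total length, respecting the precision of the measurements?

1464.9 cm

1.28 cm + 596.7778 cm + 866.8 cm = 1464.8578 cm.
Addition/subtraction keeps the fewest decimal places: 1.28 → 2 decimal places, 596.7778 → 4 decimal places, 866.8 → 1 decimal place; limit is 1.
Rounded to 1 decimal place: 1464.9 cm.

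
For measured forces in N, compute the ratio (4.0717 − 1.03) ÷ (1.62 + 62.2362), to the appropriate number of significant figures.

0.0476

4.0717 − 1.03 = 3.0417, limited to 2 d.p. → 3 s.f.; 1.62 + 62.2362 = 63.8562, limited to 2 d.p. → 4 s.f.
Carrying full precision, 3.0417 ÷ 63.8562 = 0.0476335892208…; keep min(3, 4) = 3 s.f.
Rounded to 3 significant figures: 0.0476.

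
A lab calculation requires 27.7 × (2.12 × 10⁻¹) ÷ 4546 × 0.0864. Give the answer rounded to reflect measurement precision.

27.7 × (2.12 × 10⁻¹) ÷ 4546 × 0.0864 = 0.000111609186098…
Multiplication/division keeps the fewest significant figures: 27.7 → 3 s.f., 2.12 × 10⁻¹ → 3 s.f., 4546 → 4 s.f., 0.0864 → 3 s.f.; limit is 3.
Rounded to 3 significant figures: 1.12 × 10⁻⁴.

1.12 × 10⁻⁴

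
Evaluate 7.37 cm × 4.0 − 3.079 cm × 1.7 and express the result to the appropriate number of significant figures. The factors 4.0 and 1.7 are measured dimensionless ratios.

24 cm

7.37 × 4.0 = 29.48 → 29 cm (2 s.f., last digit at the 10^0 place).
3.079 × 1.7 = 5.2343 → 5.2 cm (2 s.f., last digit at the 10^-1 place).
Difference: 24.2457 cm; keep the coarser place, 10^0.
Result: 24 cm.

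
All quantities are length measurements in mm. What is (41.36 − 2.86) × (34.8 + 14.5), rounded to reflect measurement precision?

41.36 − 2.86 = 38.50, limited to 2 d.p. → 4 s.f.; 34.8 + 14.5 = 49.3, limited to 1 d.p. → 3 s.f.
Carrying full precision, 38.50 × 49.3 = 1898.05; keep min(4, 3) = 3 s.f.
Rounded to 3 significant figures: 1.90 × 10^3 mm².

1.90 × 10^3 mm²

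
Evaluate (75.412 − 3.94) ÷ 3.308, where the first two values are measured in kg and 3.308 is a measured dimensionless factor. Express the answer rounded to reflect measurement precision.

21.61 kg

75.412 kg − 3.94 kg = 71.472 kg; the difference is limited to 2 decimal places (4 s.f.).
Carrying full precision, 71.472 ÷ 3.308 = 21.6058041112… kg; 3.308 has 4 s.f., so the result keeps min(4, 4) = 4 s.f.
Rounded to 4 significant figures: 21.61 kg.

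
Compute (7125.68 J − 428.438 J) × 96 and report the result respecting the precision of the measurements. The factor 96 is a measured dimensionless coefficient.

6.4 × 10⁵ J

7125.68 J − 428.438 J = 6697.242 J; the difference is limited to 2 decimal places (6 s.f.).
Carrying full precision, 6697.242 × 96 = 642935.232 J; 96 has 2 s.f., so the result keeps min(6, 2) = 2 s.f.
Rounded to 2 significant figures: 6.4 × 10⁵ J.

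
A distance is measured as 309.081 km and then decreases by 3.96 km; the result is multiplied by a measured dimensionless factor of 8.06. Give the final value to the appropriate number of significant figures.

309.081 km − 3.96 km = 305.121 km; the difference is limited to 2 decimal places (5 s.f.).
Carrying full precision, 305.121 × 8.06 = 2459.27526 km; 8.06 has 3 s.f., so the result keeps min(5, 3) = 3 s.f.
Rounded to 3 significant figures: 2.46 × 10^3 km.

2.46 × 10^3 km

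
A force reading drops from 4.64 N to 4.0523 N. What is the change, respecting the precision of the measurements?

0.59 N

4.64 N − 4.0523 N = 0.5877 N.
Addition/subtraction keeps the fewest decimal places: 4.64 → 2 decimal places, 4.0523 → 4 decimal places; limit is 2.
Rounded to 2 decimal places: 0.59 N.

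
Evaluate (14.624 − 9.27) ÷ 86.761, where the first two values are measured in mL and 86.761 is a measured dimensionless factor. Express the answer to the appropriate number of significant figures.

14.624 mL − 9.27 mL = 5.354 mL; the difference is limited to 2 decimal places (3 s.f.).
Carrying full precision, 5.354 ÷ 86.761 = 0.0617097543827… mL; 86.761 has 5 s.f., so the result keeps min(3, 5) = 3 s.f.
Rounded to 3 significant figures: 0.0617 mL.

0.0617 mL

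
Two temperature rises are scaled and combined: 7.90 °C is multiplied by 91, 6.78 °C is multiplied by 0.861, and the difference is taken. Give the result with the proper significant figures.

7.1 × 10^2 °C

7.90 × 91 = 718.9 → 7.2 × 10^2 °C (2 s.f., last digit at the 10^1 place).
6.78 × 0.861 = 5.83758 → 5.84 °C (3 s.f., last digit at the 10^-2 place).
Difference: 713.06242 °C; keep the coarser place, 10^1.
Result: 7.1 × 10^2 °C.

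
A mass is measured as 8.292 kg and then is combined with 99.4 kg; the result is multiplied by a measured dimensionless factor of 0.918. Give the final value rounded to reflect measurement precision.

8.292 kg + 99.4 kg = 107.692 kg; the sum is limited to 1 decimal place (4 s.f.).
Carrying full precision, 107.692 × 0.918 = 98.861256 kg; 0.918 has 3 s.f., so the result keeps min(4, 3) = 3 s.f.
Rounded to 3 significant figures: 98.9 kg.

98.9 kg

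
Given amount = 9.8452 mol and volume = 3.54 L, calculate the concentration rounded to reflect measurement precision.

concentration = 9.8452 mol ÷ 3.54 L = 2.7811299435… mol/L.
9.8452 has 5 significant figures; 3.54 has 3.
Division/multiplication keeps the fewest: 3 significant figures.
Rounded: 2.78 mol/L.

2.78 mol/L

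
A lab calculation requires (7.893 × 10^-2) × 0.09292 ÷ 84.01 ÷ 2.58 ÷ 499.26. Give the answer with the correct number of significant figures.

(7.893 × 10^-2) × 0.09292 ÷ 84.01 ÷ 2.58 ÷ 499.26 = 6.77756733323 × 10^-8…
Multiplication/division keeps the fewest significant figures: 7.893 × 10^-2 → 4 s.f., 0.09292 → 4 s.f., 84.01 → 4 s.f., 2.58 → 3 s.f., 499.26 → 5 s.f.; limit is 3.
Rounded to 3 significant figures: 6.78 × 10^-8.

6.78 × 10^-8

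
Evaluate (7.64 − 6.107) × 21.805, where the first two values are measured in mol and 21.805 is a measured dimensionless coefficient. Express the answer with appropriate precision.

7.64 mol − 6.107 mol = 1.533 mol; the difference is limited to 2 decimal places (3 s.f.).
Carrying full precision, 1.533 × 21.805 = 33.427065 mol; 21.805 has 5 s.f., so the result keeps min(3, 5) = 3 s.f.
Rounded to 3 significant figures: 33.4 mol.

33.4 mol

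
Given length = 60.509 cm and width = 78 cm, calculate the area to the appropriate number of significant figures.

4.7 × 10^3 cm²

area = 60.509 cm × 78 cm = 4719.702 cm².
60.509 has 5 significant figures; 78 has 2.
Division/multiplication keeps the fewest: 2 significant figures.
Rounded: 4.7 × 10^3 cm².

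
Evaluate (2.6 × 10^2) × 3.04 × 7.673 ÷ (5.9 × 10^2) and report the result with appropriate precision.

(2.6 × 10^2) × 3.04 × 7.673 ÷ (5.9 × 10^2) = 10.2792189831…
Multiplication/division keeps the fewest significant figures: 2.6 × 10^2 → 2 s.f., 3.04 → 3 s.f., 7.673 → 4 s.f., 5.9 × 10^2 → 2 s.f.; limit is 2.
Rounded to 2 significant figures: 1.0 × 10^1.

1.0 × 10^1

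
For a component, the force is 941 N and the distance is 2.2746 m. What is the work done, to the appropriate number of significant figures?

work done = 941 N × 2.2746 m = 2140.3986 J.
941 has 3 significant figures; 2.2746 has 5.
Division/multiplication keeps the fewest: 3 significant figures.
Rounded: 2.14 × 10^3 J.

2.14 × 10^3 J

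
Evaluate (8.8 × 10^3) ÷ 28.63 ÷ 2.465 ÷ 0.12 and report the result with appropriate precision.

1.0 × 10^3

(8.8 × 10^3) ÷ 28.63 ÷ 2.465 ÷ 0.12 = 1039.11390034…
Multiplication/division keeps the fewest significant figures: 8.8 × 10^3 → 2 s.f., 28.63 → 4 s.f., 2.465 → 4 s.f., 0.12 → 2 s.f.; limit is 2.
Rounded to 2 significant figures: 1.0 × 10^3.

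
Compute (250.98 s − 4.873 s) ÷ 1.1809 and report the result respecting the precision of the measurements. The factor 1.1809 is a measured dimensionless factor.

250.98 s − 4.873 s = 246.107 s; the difference is limited to 2 decimal places (5 s.f.).
Carrying full precision, 246.107 ÷ 1.1809 = 208.406300279… s; 1.1809 has 5 s.f., so the result keeps min(5, 5) = 5 s.f.
Rounded to 5 significant figures: 208.41 s.

208.41 s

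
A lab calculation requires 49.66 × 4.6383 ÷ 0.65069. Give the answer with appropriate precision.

354.0

49.66 × 4.6383 ÷ 0.65069 = 353.990345633…
Multiplication/division keeps the fewest significant figures: 49.66 → 4 s.f., 4.6383 → 5 s.f., 0.65069 → 5 s.f.; limit is 4.
Rounded to 4 significant figures: 354.0.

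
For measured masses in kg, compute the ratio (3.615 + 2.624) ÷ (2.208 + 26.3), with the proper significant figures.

0.219

3.615 + 2.624 = 6.239, limited to 3 d.p. → 4 s.f.; 2.208 + 26.3 = 28.508, limited to 1 d.p. → 3 s.f.
Carrying full precision, 6.239 ÷ 28.508 = 0.218850848885…; keep min(4, 3) = 3 s.f.
Rounded to 3 significant figures: 0.219.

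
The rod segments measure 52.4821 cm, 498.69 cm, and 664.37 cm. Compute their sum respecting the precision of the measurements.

52.4821 cm + 498.69 cm + 664.37 cm = 1215.5421 cm.
Addition/subtraction keeps the fewest decimal places: 52.4821 → 4 decimal places, 498.69 → 2 decimal places, 664.37 → 2 decimal places; limit is 2.
Rounded to 2 decimal places: 1215.54 cm.

1215.54 cm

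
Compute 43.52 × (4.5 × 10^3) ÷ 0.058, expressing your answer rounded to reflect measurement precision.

3.4 × 10^6

43.52 × (4.5 × 10^3) ÷ 0.058 = 3376551.72414…
Multiplication/division keeps the fewest significant figures: 43.52 → 4 s.f., 4.5 × 10^3 → 2 s.f., 0.058 → 2 s.f.; limit is 2.
Rounded to 2 significant figures: 3.4 × 10^6.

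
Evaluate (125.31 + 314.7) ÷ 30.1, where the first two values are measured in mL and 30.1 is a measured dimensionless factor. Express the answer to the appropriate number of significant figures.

125.31 mL + 314.7 mL = 440.01 mL; the sum is limited to 1 decimal place (4 s.f.).
Carrying full precision, 440.01 ÷ 30.1 = 14.6182724252… mL; 30.1 has 3 s.f., so the result keeps min(4, 3) = 3 s.f.
Rounded to 3 significant figures: 14.6 mL.

14.6 mL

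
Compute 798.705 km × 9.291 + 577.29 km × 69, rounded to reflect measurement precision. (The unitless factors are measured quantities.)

798.705 × 9.291 = 7420.768155 → 7421 km (4 s.f., last digit at the 10^0 place).
577.29 × 69 = 39833.01 → 4.0 × 10^4 km (2 s.f., last digit at the 10^3 place).
Sum: 47253.778155 km; keep the coarser place, 10^3.
Result: 4.7 × 10^4 km.

4.7 × 10^4 km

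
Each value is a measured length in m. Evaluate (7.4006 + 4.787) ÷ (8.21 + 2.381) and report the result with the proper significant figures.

7.4006 + 4.787 = 12.1876, limited to 3 d.p. → 5 s.f.; 8.21 + 2.381 = 10.591, limited to 2 d.p. → 4 s.f.
Carrying full precision, 12.1876 ÷ 10.591 = 1.15075063733…; keep min(5, 4) = 4 s.f.
Rounded to 4 significant figures: 1.151.

1.151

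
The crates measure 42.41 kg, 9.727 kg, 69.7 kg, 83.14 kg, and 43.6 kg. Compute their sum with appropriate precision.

248.6 kg

42.41 kg + 9.727 kg + 69.7 kg + 83.14 kg + 43.6 kg = 248.577 kg.
Addition/subtraction keeps the fewest decimal places: 42.41 → 2 decimal places, 9.727 → 3 decimal places, 69.7 → 1 decimal place, 83.14 → 2 decimal places, 43.6 → 1 decimal place; limit is 1.
Rounded to 1 decimal place: 248.6 kg.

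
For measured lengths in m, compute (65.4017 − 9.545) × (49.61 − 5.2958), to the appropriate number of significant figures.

65.4017 − 9.545 = 55.8567, limited to 3 d.p. → 5 s.f.; 49.61 − 5.2958 = 44.3142, limited to 2 d.p. → 4 s.f.
Carrying full precision, 55.8567 × 44.3142 = 2475.24497514; keep min(5, 4) = 4 s.f.
Rounded to 4 significant figures: 2475 m².

2475 m²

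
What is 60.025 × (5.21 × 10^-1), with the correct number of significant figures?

31.3

60.025 × (5.21 × 10^-1) = 31.273025
Multiplication/division keeps the fewest significant figures: 60.025 → 5 s.f., 5.21 × 10^-1 → 3 s.f.; limit is 3.
Rounded to 3 significant figures: 31.3.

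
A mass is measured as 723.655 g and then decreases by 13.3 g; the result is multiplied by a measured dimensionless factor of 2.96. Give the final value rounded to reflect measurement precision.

723.655 g − 13.3 g = 710.355 g; the difference is limited to 1 decimal place (4 s.f.).
Carrying full precision, 710.355 × 2.96 = 2102.6508 g; 2.96 has 3 s.f., so the result keeps min(4, 3) = 3 s.f.
Rounded to 3 significant figures: 2.10 × 10³ g.

2.10 × 10³ g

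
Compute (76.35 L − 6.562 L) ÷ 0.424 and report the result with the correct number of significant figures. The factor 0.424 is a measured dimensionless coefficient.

165 L

76.35 L − 6.562 L = 69.788 L; the difference is limited to 2 decimal places (4 s.f.).
Carrying full precision, 69.788 ÷ 0.424 = 164.594339623… L; 0.424 has 3 s.f., so the result keeps min(4, 3) = 3 s.f.
Rounded to 3 significant figures: 165 L.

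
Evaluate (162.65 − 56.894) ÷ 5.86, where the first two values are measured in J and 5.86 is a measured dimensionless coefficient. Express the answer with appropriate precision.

162.65 J − 56.894 J = 105.756 J; the difference is limited to 2 decimal places (5 s.f.).
Carrying full precision, 105.756 ÷ 5.86 = 18.0470989761… J; 5.86 has 3 s.f., so the result keeps min(5, 3) = 3 s.f.
Rounded to 3 significant figures: 18.0 J.

18.0 J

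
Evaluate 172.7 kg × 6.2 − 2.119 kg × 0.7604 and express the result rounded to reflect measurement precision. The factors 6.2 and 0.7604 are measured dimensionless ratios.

1.1 × 10³ kg

172.7 × 6.2 = 1070.74 → 1.1 × 10³ kg (2 s.f., last digit at the 10^2 place).
2.119 × 0.7604 = 1.6112876 → 1.611 kg (4 s.f., last digit at the 10^-3 place).
Difference: 1069.1287124 kg; keep the coarser place, 10^2.
Result: 1.1 × 10³ kg.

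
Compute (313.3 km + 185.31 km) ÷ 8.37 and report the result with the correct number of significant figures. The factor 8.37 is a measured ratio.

59.6 km

313.3 km + 185.31 km = 498.61 km; the sum is limited to 1 decimal place (4 s.f.).
Carrying full precision, 498.61 ÷ 8.37 = 59.5710872162… km; 8.37 has 3 s.f., so the result keeps min(4, 3) = 3 s.f.
Rounded to 3 significant figures: 59.6 km.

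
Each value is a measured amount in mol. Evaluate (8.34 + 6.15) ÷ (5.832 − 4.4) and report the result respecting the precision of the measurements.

8.34 + 6.15 = 14.49, limited to 2 d.p. → 4 s.f.; 5.832 − 4.4 = 1.432, limited to 1 d.p. → 2 s.f.
Carrying full precision, 14.49 ÷ 1.432 = 10.1187150838…; keep min(4, 2) = 2 s.f.
Rounded to 2 significant figures: 1.0 × 10^1.

1.0 × 10^1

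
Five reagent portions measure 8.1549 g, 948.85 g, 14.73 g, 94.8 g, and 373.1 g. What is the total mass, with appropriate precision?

8.1549 g + 948.85 g + 14.73 g + 94.8 g + 373.1 g = 1439.6349 g.
Addition/subtraction keeps the fewest decimal places: 8.1549 → 4 decimal places, 948.85 → 2 decimal places, 14.73 → 2 decimal places, 94.8 → 1 decimal place, 373.1 → 1 decimal place; limit is 1.
Rounded to 1 decimal place: 1439.6 g.

1439.6 g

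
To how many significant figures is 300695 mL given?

6

300695: zeros between nonzero digits are significant.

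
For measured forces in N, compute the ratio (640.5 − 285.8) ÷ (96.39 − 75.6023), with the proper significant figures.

640.5 − 285.8 = 354.7, limited to 1 d.p. → 4 s.f.; 96.39 − 75.6023 = 20.7877, limited to 2 d.p. → 4 s.f.
Carrying full precision, 354.7 ÷ 20.7877 = 17.0629747399…; keep min(4, 4) = 4 s.f.
Rounded to 4 significant figures: 17.06.

17.06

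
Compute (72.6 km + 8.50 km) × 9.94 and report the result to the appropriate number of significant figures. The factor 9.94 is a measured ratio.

806 km

72.6 km + 8.50 km = 81.10 km; the sum is limited to 1 decimal place (3 s.f.).
Carrying full precision, 81.10 × 9.94 = 806.134 km; 9.94 has 3 s.f., so the result keeps min(3, 3) = 3 s.f.
Rounded to 3 significant figures: 806 km.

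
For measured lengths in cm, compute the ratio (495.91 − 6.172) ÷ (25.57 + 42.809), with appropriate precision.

495.91 − 6.172 = 489.738, limited to 2 d.p. → 5 s.f.; 25.57 + 42.809 = 68.379, limited to 2 d.p. → 4 s.f.
Carrying full precision, 489.738 ÷ 68.379 = 7.16211117448…; keep min(5, 4) = 4 s.f.
Rounded to 4 significant figures: 7.162.

7.162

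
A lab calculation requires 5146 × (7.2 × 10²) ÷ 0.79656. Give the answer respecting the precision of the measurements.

4.7 × 10⁶

5146 × (7.2 × 10²) ÷ 0.79656 = 4651401.0244…
Multiplication/division keeps the fewest significant figures: 5146 → 4 s.f., 7.2 × 10² → 2 s.f., 0.79656 → 5 s.f.; limit is 2.
Rounded to 2 significant figures: 4.7 × 10⁶.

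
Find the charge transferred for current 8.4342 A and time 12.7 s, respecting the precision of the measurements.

107 C

charge transferred = 8.4342 A × 12.7 s = 107.11434 C.
8.4342 has 5 significant figures; 12.7 has 3.
Division/multiplication keeps the fewest: 3 significant figures.
Rounded: 107 C.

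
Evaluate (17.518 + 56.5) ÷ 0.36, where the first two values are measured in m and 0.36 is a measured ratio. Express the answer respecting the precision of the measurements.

2.1 × 10² m

17.518 m + 56.5 m = 74.018 m; the sum is limited to 1 decimal place (3 s.f.).
Carrying full precision, 74.018 ÷ 0.36 = 205.605555556… m; 0.36 has 2 s.f., so the result keeps min(3, 2) = 2 s.f.
Rounded to 2 significant figures: 2.1 × 10² m.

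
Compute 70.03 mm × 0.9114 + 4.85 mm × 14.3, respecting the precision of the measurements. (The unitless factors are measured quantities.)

133.2 mm

70.03 × 0.9114 = 63.825342 → 63.83 mm (4 s.f., last digit at the 10^-2 place).
4.85 × 14.3 = 69.355 → 69.4 mm (3 s.f., last digit at the 10^-1 place).
Sum: 133.180342 mm; keep the coarser place, 10^-1.
Result: 133.2 mm.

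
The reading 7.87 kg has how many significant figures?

7.87: every digit is nonzero and significant.

3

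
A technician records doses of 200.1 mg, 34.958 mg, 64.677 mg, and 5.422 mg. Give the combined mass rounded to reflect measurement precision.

305.2 mg

200.1 mg + 34.958 mg + 64.677 mg + 5.422 mg = 305.157 mg.
Addition/subtraction keeps the fewest decimal places: 200.1 → 1 decimal place, 34.958 → 3 decimal places, 64.677 → 3 decimal places, 5.422 → 3 decimal places; limit is 1.
Rounded to 1 decimal place: 305.2 mg.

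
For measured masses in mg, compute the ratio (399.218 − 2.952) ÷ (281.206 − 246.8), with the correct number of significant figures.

399.218 − 2.952 = 396.266, limited to 3 d.p. → 6 s.f.; 281.206 − 246.8 = 34.406, limited to 1 d.p. → 3 s.f.
Carrying full precision, 396.266 ÷ 34.406 = 11.5173516247…; keep min(6, 3) = 3 s.f.
Rounded to 3 significant figures: 11.5.

11.5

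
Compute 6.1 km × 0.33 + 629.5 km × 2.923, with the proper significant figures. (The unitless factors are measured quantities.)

6.1 × 0.33 = 2.013 → 2.0 km (2 s.f., last digit at the 10^-1 place).
629.5 × 2.923 = 1840.0285 → 1.840 × 10³ km (4 s.f., last digit at the 10^0 place).
Sum: 1842.0415 km; keep the coarser place, 10^0.
Result: 1842 km.

1842 km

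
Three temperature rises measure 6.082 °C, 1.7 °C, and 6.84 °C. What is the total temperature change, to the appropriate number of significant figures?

6.082 °C + 1.7 °C + 6.84 °C = 14.622 °C.
Addition/subtraction keeps the fewest decimal places: 6.082 → 3 decimal places, 1.7 → 1 decimal place, 6.84 → 2 decimal places; limit is 1.
Rounded to 1 decimal place: 14.6 °C.

14.6 °C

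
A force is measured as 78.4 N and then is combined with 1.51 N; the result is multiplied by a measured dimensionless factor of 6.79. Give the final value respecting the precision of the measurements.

78.4 N + 1.51 N = 79.91 N; the sum is limited to 1 decimal place (3 s.f.).
Carrying full precision, 79.91 × 6.79 = 542.5889 N; 6.79 has 3 s.f., so the result keeps min(3, 3) = 3 s.f.
Rounded to 3 significant figures: 543 N.

543 N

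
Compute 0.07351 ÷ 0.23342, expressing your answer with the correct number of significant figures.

0.07351 ÷ 0.23342 = 0.314925884671…
Multiplication/division keeps the fewest significant figures: 0.07351 → 4 s.f., 0.23342 → 5 s.f.; limit is 4.
Rounded to 4 significant figures: 0.3149.

0.3149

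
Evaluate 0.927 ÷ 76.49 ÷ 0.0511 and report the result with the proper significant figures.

0.237

0.927 ÷ 76.49 ÷ 0.0511 = 0.237166952487…
Multiplication/division keeps the fewest significant figures: 0.927 → 3 s.f., 76.49 → 4 s.f., 0.0511 → 3 s.f.; limit is 3.
Rounded to 3 significant figures: 0.237.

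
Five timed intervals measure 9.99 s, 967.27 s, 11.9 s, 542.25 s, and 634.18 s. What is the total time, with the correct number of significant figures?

9.99 s + 967.27 s + 11.9 s + 542.25 s + 634.18 s = 2165.59 s.
Addition/subtraction keeps the fewest decimal places: 9.99 → 2 decimal places, 967.27 → 2 decimal places, 11.9 → 1 decimal place, 542.25 → 2 decimal places, 634.18 → 2 decimal places; limit is 1.
Rounded to 1 decimal place: 2.1656 × 10^3 s.

2.1656 × 10^3 s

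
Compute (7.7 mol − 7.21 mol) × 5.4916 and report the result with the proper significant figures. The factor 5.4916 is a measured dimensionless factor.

3 mol

7.7 mol − 7.21 mol = 0.49 mol; the difference is limited to 1 decimal place (1 s.f.).
Carrying full precision, 0.49 × 5.4916 = 2.690884 mol; 5.4916 has 5 s.f., so the result keeps min(1, 5) = 1 s.f.
Rounded to 1 significant figure: 3 mol.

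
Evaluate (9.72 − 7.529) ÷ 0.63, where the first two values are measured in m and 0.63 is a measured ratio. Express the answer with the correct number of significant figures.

9.72 m − 7.529 m = 2.191 m; the difference is limited to 2 decimal places (3 s.f.).
Carrying full precision, 2.191 ÷ 0.63 = 3.47777777778… m; 0.63 has 2 s.f., so the result keeps min(3, 2) = 2 s.f.
Rounded to 2 significant figures: 3.5 m.

3.5 m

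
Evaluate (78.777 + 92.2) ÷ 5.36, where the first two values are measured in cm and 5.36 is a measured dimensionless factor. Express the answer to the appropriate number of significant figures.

31.9 cm

78.777 cm + 92.2 cm = 170.977 cm; the sum is limited to 1 decimal place (4 s.f.).
Carrying full precision, 170.977 ÷ 5.36 = 31.8986940299… cm; 5.36 has 3 s.f., so the result keeps min(4, 3) = 3 s.f.
Rounded to 3 significant figures: 31.9 cm.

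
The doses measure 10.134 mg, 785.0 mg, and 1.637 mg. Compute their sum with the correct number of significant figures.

796.8 mg

10.134 mg + 785.0 mg + 1.637 mg = 796.771 mg.
Addition/subtraction keeps the fewest decimal places: 10.134 → 3 decimal places, 785.0 → 1 decimal place, 1.637 → 3 decimal places; limit is 1.
Rounded to 1 decimal place: 796.8 mg.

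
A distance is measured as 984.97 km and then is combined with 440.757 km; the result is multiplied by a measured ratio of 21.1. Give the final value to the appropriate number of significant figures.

3.01 × 10^4 km

984.97 km + 440.757 km = 1425.727 km; the sum is limited to 2 decimal places (6 s.f.).
Carrying full precision, 1425.727 × 21.1 = 30082.8397 km; 21.1 has 3 s.f., so the result keeps min(6, 3) = 3 s.f.
Rounded to 3 significant figures: 3.01 × 10^4 km.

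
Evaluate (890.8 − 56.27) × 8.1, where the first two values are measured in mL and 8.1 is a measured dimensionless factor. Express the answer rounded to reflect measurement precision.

6.8 × 10^3 mL

890.8 mL − 56.27 mL = 834.53 mL; the difference is limited to 1 decimal place (4 s.f.).
Carrying full precision, 834.53 × 8.1 = 6759.693 mL; 8.1 has 2 s.f., so the result keeps min(4, 2) = 2 s.f.
Rounded to 2 significant figures: 6.8 × 10^3 mL.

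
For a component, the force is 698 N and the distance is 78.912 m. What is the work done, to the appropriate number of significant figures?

5.51 × 10⁴ J

work done = 698 N × 78.912 m = 55080.576 J.
698 has 3 significant figures; 78.912 has 5.
Division/multiplication keeps the fewest: 3 significant figures.
Rounded: 5.51 × 10⁴ J.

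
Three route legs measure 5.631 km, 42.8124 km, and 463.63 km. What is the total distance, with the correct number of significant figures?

512.07 km

5.631 km + 42.8124 km + 463.63 km = 512.0734 km.
Addition/subtraction keeps the fewest decimal places: 5.631 → 3 decimal places, 42.8124 → 4 decimal places, 463.63 → 2 decimal places; limit is 2.
Rounded to 2 decimal places: 512.07 km.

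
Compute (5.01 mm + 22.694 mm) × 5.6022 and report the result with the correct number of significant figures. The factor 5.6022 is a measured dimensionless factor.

155.2 mm

5.01 mm + 22.694 mm = 27.704 mm; the sum is limited to 2 decimal places (4 s.f.).
Carrying full precision, 27.704 × 5.6022 = 155.2033488 mm; 5.6022 has 5 s.f., so the result keeps min(4, 5) = 4 s.f.
Rounded to 4 significant figures: 155.2 mm.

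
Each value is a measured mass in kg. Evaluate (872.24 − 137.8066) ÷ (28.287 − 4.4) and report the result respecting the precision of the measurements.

30.7

872.24 − 137.8066 = 734.4334, limited to 2 d.p. → 5 s.f.; 28.287 − 4.4 = 23.887, limited to 1 d.p. → 3 s.f.
Carrying full precision, 734.4334 ÷ 23.887 = 30.7461548122…; keep min(5, 3) = 3 s.f.
Rounded to 3 significant figures: 30.7.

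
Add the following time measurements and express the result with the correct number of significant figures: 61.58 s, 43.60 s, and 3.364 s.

61.58 s + 43.60 s + 3.364 s = 108.544 s.
Addition/subtraction keeps the fewest decimal places: 61.58 → 2 decimal places, 43.60 → 2 decimal places, 3.364 → 3 decimal places; limit is 2.
Rounded to 2 decimal places: 108.54 s.

108.54 s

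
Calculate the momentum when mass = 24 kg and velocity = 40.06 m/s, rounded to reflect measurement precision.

9.6 × 10² kg·m/s

momentum = 24 kg × 40.06 m/s = 961.44 kg·m/s.
24 has 2 significant figures; 40.06 has 4.
Division/multiplication keeps the fewest: 2 significant figures.
Rounded: 9.6 × 10² kg·m/s.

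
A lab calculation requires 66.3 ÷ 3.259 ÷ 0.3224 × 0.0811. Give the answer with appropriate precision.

5.12

66.3 ÷ 3.259 ÷ 0.3224 × 0.0811 = 5.11746627206…
Multiplication/division keeps the fewest significant figures: 66.3 → 3 s.f., 3.259 → 4 s.f., 0.3224 → 4 s.f., 0.0811 → 3 s.f.; limit is 3.
Rounded to 3 significant figures: 5.12.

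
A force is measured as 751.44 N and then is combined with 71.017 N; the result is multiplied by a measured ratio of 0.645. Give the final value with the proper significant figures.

751.44 N + 71.017 N = 822.457 N; the sum is limited to 2 decimal places (5 s.f.).
Carrying full precision, 822.457 × 0.645 = 530.484765 N; 0.645 has 3 s.f., so the result keeps min(5, 3) = 3 s.f.
Rounded to 3 significant figures: 530. N.

530. N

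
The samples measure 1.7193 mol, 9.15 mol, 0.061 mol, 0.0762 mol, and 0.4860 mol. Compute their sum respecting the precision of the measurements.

11.49 mol

1.7193 mol + 9.15 mol + 0.061 mol + 0.0762 mol + 0.4860 mol = 11.4925 mol.
Addition/subtraction keeps the fewest decimal places: 1.7193 → 4 decimal places, 9.15 → 2 decimal places, 0.061 → 3 decimal places, 0.0762 → 4 decimal places, 0.4860 → 4 decimal places; limit is 2.
Rounded to 2 decimal places: 11.49 mol.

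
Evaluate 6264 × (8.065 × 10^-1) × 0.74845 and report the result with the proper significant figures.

3781

6264 × (8.065 × 10^-1) × 0.74845 = 3781.1065302
Multiplication/division keeps the fewest significant figures: 6264 → 4 s.f., 8.065 × 10^-1 → 4 s.f., 0.74845 → 5 s.f.; limit is 4.
Rounded to 4 significant figures: 3781.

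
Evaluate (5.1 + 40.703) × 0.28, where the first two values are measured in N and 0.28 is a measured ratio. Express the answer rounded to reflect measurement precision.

13 N

5.1 N + 40.703 N = 45.803 N; the sum is limited to 1 decimal place (3 s.f.).
Carrying full precision, 45.803 × 0.28 = 12.82484 N; 0.28 has 2 s.f., so the result keeps min(3, 2) = 2 s.f.
Rounded to 2 significant figures: 13 N.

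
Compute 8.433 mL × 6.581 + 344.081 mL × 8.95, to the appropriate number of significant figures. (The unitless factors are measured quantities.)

8.433 × 6.581 = 55.497573 → 55.50 mL (4 s.f., last digit at the 10^-2 place).
344.081 × 8.95 = 3079.52495 → 3.08 × 10³ mL (3 s.f., last digit at the 10^1 place).
Sum: 3135.022523 mL; keep the coarser place, 10^1.
Result: 3.14 × 10³ mL.

3.14 × 10³ mL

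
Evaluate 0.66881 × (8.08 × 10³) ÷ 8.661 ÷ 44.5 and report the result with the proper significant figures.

14.0

0.66881 × (8.08 × 10³) ÷ 8.661 ÷ 44.5 = 14.0212285734…
Multiplication/division keeps the fewest significant figures: 0.66881 → 5 s.f., 8.08 × 10³ → 3 s.f., 8.661 → 4 s.f., 44.5 → 3 s.f.; limit is 3.
Rounded to 3 significant figures: 14.0.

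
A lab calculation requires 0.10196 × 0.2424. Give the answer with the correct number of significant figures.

0.10196 × 0.2424 = 0.024715104
Multiplication/division keeps the fewest significant figures: 0.10196 → 5 s.f., 0.2424 → 4 s.f.; limit is 4.
Rounded to 4 significant figures: 0.02472.

0.02472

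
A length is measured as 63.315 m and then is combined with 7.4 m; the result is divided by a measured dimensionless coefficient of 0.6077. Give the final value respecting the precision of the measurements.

63.315 m + 7.4 m = 70.715 m; the sum is limited to 1 decimal place (3 s.f.).
Carrying full precision, 70.715 ÷ 0.6077 = 116.364982722… m; 0.6077 has 4 s.f., so the result keeps min(3, 4) = 3 s.f.
Rounded to 3 significant figures: 116 m.

116 m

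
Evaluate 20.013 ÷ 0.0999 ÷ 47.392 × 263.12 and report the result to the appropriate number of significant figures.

20.013 ÷ 0.0999 ÷ 47.392 × 263.12 = 1112.23237079…
Multiplication/division keeps the fewest significant figures: 20.013 → 5 s.f., 0.0999 → 3 s.f., 47.392 → 5 s.f., 263.12 → 5 s.f.; limit is 3.
Rounded to 3 significant figures: 1.11 × 10^3.

1.11 × 10^3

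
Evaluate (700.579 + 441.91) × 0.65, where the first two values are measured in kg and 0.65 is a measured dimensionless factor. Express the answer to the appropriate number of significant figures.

7.4 × 10² kg

700.579 kg + 441.91 kg = 1142.489 kg; the sum is limited to 2 decimal places (6 s.f.).
Carrying full precision, 1142.489 × 0.65 = 742.61785 kg; 0.65 has 2 s.f., so the result keeps min(6, 2) = 2 s.f.
Rounded to 2 significant figures: 7.4 × 10² kg.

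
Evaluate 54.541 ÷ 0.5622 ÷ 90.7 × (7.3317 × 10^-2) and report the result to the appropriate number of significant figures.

0.0784

54.541 ÷ 0.5622 ÷ 90.7 × (7.3317 × 10^-2) = 0.0784205085196…
Multiplication/division keeps the fewest significant figures: 54.541 → 5 s.f., 0.5622 → 4 s.f., 90.7 → 3 s.f., 7.3317 × 10^-2 → 5 s.f.; limit is 3.
Rounded to 3 significant figures: 0.0784.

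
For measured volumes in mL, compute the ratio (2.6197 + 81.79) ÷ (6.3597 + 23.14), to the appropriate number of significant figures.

2.6197 + 81.79 = 84.4097, limited to 2 d.p. → 4 s.f.; 6.3597 + 23.14 = 29.4997, limited to 2 d.p. → 4 s.f.
Carrying full precision, 84.4097 ÷ 29.4997 = 2.86137486144…; keep min(4, 4) = 4 s.f.
Rounded to 4 significant figures: 2.861.

2.861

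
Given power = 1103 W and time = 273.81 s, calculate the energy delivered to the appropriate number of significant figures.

3.020 × 10⁵ J

energy delivered = 1103 W × 273.81 s = 302012.43 J.
1103 has 4 significant figures; 273.81 has 5.
Division/multiplication keeps the fewest: 4 significant figures.
Rounded: 3.020 × 10⁵ J.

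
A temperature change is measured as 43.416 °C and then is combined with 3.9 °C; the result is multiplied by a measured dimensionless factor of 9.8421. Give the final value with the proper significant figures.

43.416 °C + 3.9 °C = 47.316 °C; the sum is limited to 1 decimal place (3 s.f.).
Carrying full precision, 47.316 × 9.8421 = 465.6888036 °C; 9.8421 has 5 s.f., so the result keeps min(3, 5) = 3 s.f.
Rounded to 3 significant figures: 466 °C.

466 °C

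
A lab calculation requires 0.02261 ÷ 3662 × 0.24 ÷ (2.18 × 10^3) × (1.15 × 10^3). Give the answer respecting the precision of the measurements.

0.02261 ÷ 3662 × 0.24 ÷ (2.18 × 10^3) × (1.15 × 10^3) = 7.81690458415 × 10^-7…
Multiplication/division keeps the fewest significant figures: 0.02261 → 4 s.f., 3662 → 4 s.f., 0.24 → 2 s.f., 2.18 × 10^3 → 3 s.f., 1.15 × 10^3 → 3 s.f.; limit is 2.
Rounded to 2 significant figures: 7.8 × 10^-7.

7.8 × 10^-7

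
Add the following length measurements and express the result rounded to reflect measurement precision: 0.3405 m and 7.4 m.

7.7 m

0.3405 m + 7.4 m = 7.7405 m.
Addition/subtraction keeps the fewest decimal places: 0.3405 → 4 decimal places, 7.4 → 1 decimal place; limit is 1.
Rounded to 1 decimal place: 7.7 m.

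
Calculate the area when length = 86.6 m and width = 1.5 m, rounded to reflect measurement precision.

1.3 × 10^2 m²

area = 86.6 m × 1.5 m = 129.9 m².
86.6 has 3 significant figures; 1.5 has 2.
Division/multiplication keeps the fewest: 2 significant figures.
Rounded: 1.3 × 10^2 m².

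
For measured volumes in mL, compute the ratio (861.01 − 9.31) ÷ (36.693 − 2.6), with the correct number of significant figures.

861.01 − 9.31 = 851.70, limited to 2 d.p. → 5 s.f.; 36.693 − 2.6 = 34.093, limited to 1 d.p. → 3 s.f.
Carrying full precision, 851.70 ÷ 34.093 = 24.981667791…; keep min(5, 3) = 3 s.f.
Rounded to 3 significant figures: 25.0.

25.0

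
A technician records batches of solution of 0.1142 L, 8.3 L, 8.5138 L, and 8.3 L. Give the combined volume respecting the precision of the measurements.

0.1142 L + 8.3 L + 8.5138 L + 8.3 L = 25.2280 L.
Addition/subtraction keeps the fewest decimal places: 0.1142 → 4 decimal places, 8.3 → 1 decimal place, 8.5138 → 4 decimal places, 8.3 → 1 decimal place; limit is 1.
Rounded to 1 decimal place: 25.2 L.

25.2 L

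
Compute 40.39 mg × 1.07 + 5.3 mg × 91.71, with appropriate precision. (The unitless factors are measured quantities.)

40.39 × 1.07 = 43.2173 → 43.2 mg (3 s.f., last digit at the 10^-1 place).
5.3 × 91.71 = 486.063 → 4.9 × 10² mg (2 s.f., last digit at the 10^1 place).
Sum: 529.2803 mg; keep the coarser place, 10^1.
Result: 5.3 × 10² mg.

5.3 × 10² mg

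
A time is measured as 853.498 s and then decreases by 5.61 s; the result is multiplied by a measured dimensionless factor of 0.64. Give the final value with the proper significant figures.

853.498 s − 5.61 s = 847.888 s; the difference is limited to 2 decimal places (5 s.f.).
Carrying full precision, 847.888 × 0.64 = 542.64832 s; 0.64 has 2 s.f., so the result keeps min(5, 2) = 2 s.f.
Rounded to 2 significant figures: 5.4 × 10² s.

5.4 × 10² s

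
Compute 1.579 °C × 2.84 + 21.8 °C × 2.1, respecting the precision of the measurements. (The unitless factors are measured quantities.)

1.579 × 2.84 = 4.48436 → 4.48 °C (3 s.f., last digit at the 10^-2 place).
21.8 × 2.1 = 45.78 → 46 °C (2 s.f., last digit at the 10^0 place).
Sum: 50.26436 °C; keep the coarser place, 10^0.
Result: 5.0 × 10^1 °C.

5.0 × 10^1 °C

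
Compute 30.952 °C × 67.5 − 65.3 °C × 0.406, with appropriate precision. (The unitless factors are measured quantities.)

2.06 × 10³ °C

30.952 × 67.5 = 2089.26 → 2.09 × 10³ °C (3 s.f., last digit at the 10^1 place).
65.3 × 0.406 = 26.5118 → 26.5 °C (3 s.f., last digit at the 10^-1 place).
Difference: 2062.7482 °C; keep the coarser place, 10^1.
Result: 2.06 × 10³ °C.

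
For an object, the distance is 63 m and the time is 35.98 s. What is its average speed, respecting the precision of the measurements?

1.8 m/s

average speed = 63 m ÷ 35.98 s = 1.75097276265… m/s.
63 has 2 significant figures; 35.98 has 4.
Division/multiplication keeps the fewest: 2 significant figures.
Rounded: 1.8 m/s.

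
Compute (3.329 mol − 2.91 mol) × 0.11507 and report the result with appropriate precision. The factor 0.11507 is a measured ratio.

3.329 mol − 2.91 mol = 0.419 mol; the difference is limited to 2 decimal places (2 s.f.).
Carrying full precision, 0.419 × 0.11507 = 0.04821433 mol; 0.11507 has 5 s.f., so the result keeps min(2, 5) = 2 s.f.
Rounded to 2 significant figures: 0.048 mol.

0.048 mol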